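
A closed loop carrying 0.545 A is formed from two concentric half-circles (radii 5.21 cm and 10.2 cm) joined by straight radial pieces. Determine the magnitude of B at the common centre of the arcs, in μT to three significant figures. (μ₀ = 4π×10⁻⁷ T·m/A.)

The radial connectors point toward the centre, so dl × r̂ = 0 and they contribute nothing.
Each semicircle gives μ₀I/(4R): inner arc 3.29×10⁻⁶ T, outer arc 1.68×10⁻⁶ T.
The two arcs carry current in opposite angular senses, so their fields oppose: B = |3.29×10⁻⁶ − 1.68×10⁻⁶| = 1.61×10⁻⁶ T.

B ≈ 1.61 μT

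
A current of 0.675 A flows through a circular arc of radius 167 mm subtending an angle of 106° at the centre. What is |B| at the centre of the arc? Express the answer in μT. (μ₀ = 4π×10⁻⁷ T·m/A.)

B ≈ 0.748 μT

The Biot–Savart field of a circular arc at its centre is B = μ₀Iφ/(4πR), with φ = 1.85 rad.
B = (4π×10⁻⁷ × 0.675 × 1.85) / (4π × 0.167) = 7.48×10⁻⁷ T.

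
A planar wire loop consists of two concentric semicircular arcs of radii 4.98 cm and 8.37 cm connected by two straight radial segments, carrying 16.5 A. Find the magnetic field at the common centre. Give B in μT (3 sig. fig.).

The radial connectors point toward the centre, so dl × r̂ = 0 and they contribute nothing.
Each semicircle gives μ₀I/(4R): inner arc 1.04×10⁻⁴ T, outer arc 6.19×10⁻⁵ T.
The two arcs carry current in opposite angular senses, so their fields oppose: B = |1.04×10⁻⁴ − 6.19×10⁻⁵| = 4.22×10⁻⁵ T.

B ≈ 42.2 μT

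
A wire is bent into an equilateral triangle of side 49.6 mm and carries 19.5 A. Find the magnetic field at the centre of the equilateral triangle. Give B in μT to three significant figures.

Each side is a finite straight segment at perpendicular distance d = a/(2 tan(π/3)) = 0.01432 m from the centre, with end-angles ±π/3.
One side contributes B₁ = (μ₀I/4πd)·2 sin(π/3) = 2.36×10⁻⁴ T.
All 3 sides add in the same direction: B = 3 × 2.36×10⁻⁴ = 7.08×10⁻⁴ T.

B ≈ 708 μT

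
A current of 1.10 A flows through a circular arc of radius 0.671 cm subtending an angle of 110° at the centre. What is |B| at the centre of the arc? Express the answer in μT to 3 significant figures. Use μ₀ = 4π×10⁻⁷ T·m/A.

The Biot–Savart field of a circular arc at its centre is B = μ₀Iφ/(4πR), with φ = 1.92 rad.
B = (4π×10⁻⁷ × 1.10 × 1.92) / (4π × 0.00671) = 3.15×10⁻⁵ T.

B ≈ 31.5 μT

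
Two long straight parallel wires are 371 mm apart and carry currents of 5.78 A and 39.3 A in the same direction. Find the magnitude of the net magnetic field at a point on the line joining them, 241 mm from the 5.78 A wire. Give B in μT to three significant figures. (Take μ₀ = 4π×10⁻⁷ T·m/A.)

B ≈ 55.7 μT

Each long wire gives B = μ₀I/(2πd). Distances are d₁ = 0.241 m and d₂ = 0.13 m.
B₁ = 4.80×10⁻⁶ T, B₂ = 6.05×10⁻⁵ T.
Between parallel currents the two contributions point in opposite directions, so they subtract. B = |B₁ − B₂| = |4.80×10⁻⁶ − 6.05×10⁻⁵| = 5.57×10⁻⁵ T.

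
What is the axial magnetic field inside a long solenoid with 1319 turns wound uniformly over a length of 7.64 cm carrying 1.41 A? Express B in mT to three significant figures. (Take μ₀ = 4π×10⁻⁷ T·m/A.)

Inside a long solenoid, B = μ₀nI with n = 1.726×10⁴ turns/m.
B = 4π×10⁻⁷ × 1.726×10⁴ × 1.41 = 3.06×10⁻² T.

B ≈ 30.6 mT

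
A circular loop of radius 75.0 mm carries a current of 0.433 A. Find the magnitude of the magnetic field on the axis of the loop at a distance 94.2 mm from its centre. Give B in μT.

B ≈ 0.877 μT

On the axis of a circular loop, B = μ₀IR² / [2(R²+z²)^(3/2)].
R² + z² = (0.075)² + (0.0942)² = 0.0145 m², and (R²+z²)^(3/2) = 1.75×10⁻³ m³.
B = (4π×10⁻⁷ × 0.433 × 0.005625) / (2 × 1.75×10⁻³) = 8.77×10⁻⁷ T.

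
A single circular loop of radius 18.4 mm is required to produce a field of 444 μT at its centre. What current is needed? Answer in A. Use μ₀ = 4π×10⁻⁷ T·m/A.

At the centre of a circular loop B = μ₀I/(2R), so I = 2RB/μ₀.
With R = 0.0184 m, I = 2 × 0.0184 × 4.44×10⁻⁴ / (4π×10⁻⁷) = 13.0 A.

I ≈ 13.0 A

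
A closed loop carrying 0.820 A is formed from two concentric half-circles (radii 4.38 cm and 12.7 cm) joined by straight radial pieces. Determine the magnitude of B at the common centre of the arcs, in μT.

B ≈ 3.85 μT

The radial connectors point toward the centre, so dl × r̂ = 0 and they contribute nothing.
Each semicircle gives μ₀I/(4R): inner arc 5.88×10⁻⁶ T, outer arc 2.03×10⁻⁶ T.
The two arcs carry current in opposite angular senses, so their fields oppose: B = |5.88×10⁻⁶ − 2.03×10⁻⁶| = 3.85×10⁻⁶ T.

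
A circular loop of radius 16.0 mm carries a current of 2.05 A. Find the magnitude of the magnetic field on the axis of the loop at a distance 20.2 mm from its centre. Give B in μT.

B ≈ 19.3 μT

On the axis of a circular loop, B = μ₀IR² / [2(R²+z²)^(3/2)].
R² + z² = (0.016)² + (0.0202)² = 0.000664 m², and (R²+z²)^(3/2) = 1.71×10⁻⁵ m³.
B = (4π×10⁻⁷ × 2.05 × 0.000256) / (2 × 1.71×10⁻⁵) = 1.93×10⁻⁵ T.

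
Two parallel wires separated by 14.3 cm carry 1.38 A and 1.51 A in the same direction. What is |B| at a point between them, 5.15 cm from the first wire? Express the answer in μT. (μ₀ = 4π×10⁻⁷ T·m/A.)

Each long wire gives B = μ₀I/(2πd). Distances are d₁ = 0.0515 m and d₂ = 0.0915 m.
B₁ = 5.36×10⁻⁶ T, B₂ = 3.30×10⁻⁶ T.
Between parallel currents the two contributions point in opposite directions, so they subtract. B = |B₁ − B₂| = |5.36×10⁻⁶ − 3.30×10⁻⁶| = 2.06×10⁻⁶ T.

B ≈ 2.06 μT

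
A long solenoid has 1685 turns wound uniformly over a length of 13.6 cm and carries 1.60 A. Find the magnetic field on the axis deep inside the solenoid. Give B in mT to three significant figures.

Inside a long solenoid, B = μ₀nI with n = 1.239×10⁴ turns/m.
B = 4π×10⁻⁷ × 1.239×10⁴ × 1.60 = 2.49×10⁻² T.

B ≈ 24.9 mT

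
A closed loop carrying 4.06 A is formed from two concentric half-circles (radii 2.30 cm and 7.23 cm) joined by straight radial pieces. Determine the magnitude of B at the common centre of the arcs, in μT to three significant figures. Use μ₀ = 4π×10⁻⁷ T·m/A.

B ≈ 37.8 μT

The radial connectors point toward the centre, so dl × r̂ = 0 and they contribute nothing.
Each semicircle gives μ₀I/(4R): inner arc 5.55×10⁻⁵ T, outer arc 1.76×10⁻⁵ T.
The two arcs carry current in opposite angular senses, so their fields oppose: B = |5.55×10⁻⁵ − 1.76×10⁻⁵| = 3.78×10⁻⁵ T.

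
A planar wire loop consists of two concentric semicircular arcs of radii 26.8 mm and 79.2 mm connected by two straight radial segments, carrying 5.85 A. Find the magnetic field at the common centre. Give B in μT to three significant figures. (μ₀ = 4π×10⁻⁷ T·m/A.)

B ≈ 45.4 μT

The radial connectors point toward the centre, so dl × r̂ = 0 and they contribute nothing.
Each semicircle gives μ₀I/(4R): inner arc 6.86×10⁻⁵ T, outer arc 2.32×10⁻⁵ T.
The two arcs carry current in opposite angular senses, so their fields oppose: B = |6.86×10⁻⁵ − 2.32×10⁻⁵| = 4.54×10⁻⁵ T.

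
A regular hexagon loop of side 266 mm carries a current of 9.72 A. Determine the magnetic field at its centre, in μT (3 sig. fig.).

Each side is a finite straight segment at perpendicular distance d = a/(2 tan(π/6)) = 0.2304 m from the centre, with end-angles ±π/6.
One side contributes B₁ = (μ₀I/4πd)·2 sin(π/6) = 4.22×10⁻⁶ T.
All 6 sides add in the same direction: B = 6 × 4.22×10⁻⁶ = 2.53×10⁻⁵ T.

B ≈ 25.3 μT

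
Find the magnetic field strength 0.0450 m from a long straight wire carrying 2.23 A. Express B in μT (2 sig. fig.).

For an infinitely long straight wire, B = μ₀I/(2πd).
B = (4π×10⁻⁷ × 2.23) / (2π × 0.045) = 9.91×10⁻⁶ T.

B ≈ 9.9 μT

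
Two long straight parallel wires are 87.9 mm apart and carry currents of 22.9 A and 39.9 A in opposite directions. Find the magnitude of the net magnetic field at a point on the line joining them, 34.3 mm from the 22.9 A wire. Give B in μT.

B ≈ 282 μT

Each long wire gives B = μ₀I/(2πd). Distances are d₁ = 0.0343 m and d₂ = 0.0536 m.
B₁ = 1.34×10⁻⁴ T, B₂ = 1.49×10⁻⁴ T.
Between antiparallel currents both contributions point the same way, so they add. B = B₁ + B₂ = 1.34×10⁻⁴ + 1.49×10⁻⁴ = 2.82×10⁻⁴ T.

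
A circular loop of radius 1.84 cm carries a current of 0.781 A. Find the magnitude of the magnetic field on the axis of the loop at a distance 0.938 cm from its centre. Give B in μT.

On the axis of a circular loop, B = μ₀IR² / [2(R²+z²)^(3/2)].
R² + z² = (0.0184)² + (0.00938)² = 0.0004265 m², and (R²+z²)^(3/2) = 8.81×10⁻⁶ m³.
B = (4π×10⁻⁷ × 0.781 × 0.0003386) / (2 × 8.81×10⁻⁶) = 1.89×10⁻⁵ T.

B ≈ 18.9 μT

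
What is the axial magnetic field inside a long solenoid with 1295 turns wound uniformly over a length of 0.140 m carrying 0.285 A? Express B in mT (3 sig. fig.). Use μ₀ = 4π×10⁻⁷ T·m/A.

Inside a long solenoid, B = μ₀nI with n = 9250 turns/m.
B = 4π×10⁻⁷ × 9250 × 0.285 = 3.31×10⁻³ T.

B ≈ 3.31 mT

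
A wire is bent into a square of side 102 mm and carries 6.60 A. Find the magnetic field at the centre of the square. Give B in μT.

B ≈ 73.2 μT

Each side is a finite straight segment at perpendicular distance d = a/(2 tan(π/4)) = 0.051 m from the centre, with end-angles ±π/4.
One side contributes B₁ = (μ₀I/4πd)·2 sin(π/4) = 1.83×10⁻⁵ T.
All 4 sides add in the same direction: B = 4 × 1.83×10⁻⁵ = 7.32×10⁻⁵ T.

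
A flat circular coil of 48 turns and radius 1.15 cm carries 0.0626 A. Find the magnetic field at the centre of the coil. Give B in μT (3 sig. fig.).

For an N-turn flat coil, B = Nμ₀I/(2R) with R = 0.0115 m.
B = 48 × 3.42×10⁻⁶ T = 1.64×10⁻⁴ T.

B ≈ 164 μT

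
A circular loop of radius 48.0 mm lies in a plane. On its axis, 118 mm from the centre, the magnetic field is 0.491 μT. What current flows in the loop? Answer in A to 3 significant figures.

On the axis of a loop, B = μ₀IR²/[2(R²+z²)^(3/2)], so I = 2B(R²+z²)^(3/2)/(μ₀R²).
R² + z² = 0.002304 + 0.01392 = 0.01623 m²; raised to 3/2 gives 2.07×10⁻³ m³.
I = 2 × 4.91×10⁻⁷ × 2.07×10⁻³ / (1.26×10⁻⁶ × 0.002304) = 0.701 A.

I ≈ 0.701 A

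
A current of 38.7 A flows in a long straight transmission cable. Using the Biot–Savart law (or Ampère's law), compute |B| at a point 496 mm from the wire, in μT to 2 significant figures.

B ≈ 16 μT

For an infinitely long straight wire, B = μ₀I/(2πd).
B = (4π×10⁻⁷ × 38.7) / (2π × 0.496) = 1.56×10⁻⁵ T.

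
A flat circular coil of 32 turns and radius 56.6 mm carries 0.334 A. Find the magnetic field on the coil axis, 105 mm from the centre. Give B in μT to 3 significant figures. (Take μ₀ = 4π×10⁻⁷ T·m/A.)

B ≈ 12.7 μT

For an N-turn flat coil, B = Nμ₀IR²/[2(R²+z²)^(3/2)] with R = 0.0566 m, z = 0.105 m.
B = 32 × 3.96×10⁻⁷ T = 1.27×10⁻⁵ T.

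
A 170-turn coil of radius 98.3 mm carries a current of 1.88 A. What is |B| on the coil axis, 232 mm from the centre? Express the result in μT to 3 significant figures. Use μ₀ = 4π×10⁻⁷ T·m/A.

B ≈ 121 μT

For an N-turn flat coil, B = Nμ₀IR²/[2(R²+z²)^(3/2)] with R = 0.0983 m, z = 0.232 m.
B = 170 × 7.14×10⁻⁷ T = 1.21×10⁻⁴ T.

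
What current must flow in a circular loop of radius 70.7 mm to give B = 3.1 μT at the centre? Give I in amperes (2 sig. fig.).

At the centre of a circular loop B = μ₀I/(2R), so I = 2RB/μ₀.
With R = 0.0707 m, I = 2 × 0.0707 × 3.10×10⁻⁶ / (4π×10⁻⁷) = 0.349 A.

I ≈ 0.35 A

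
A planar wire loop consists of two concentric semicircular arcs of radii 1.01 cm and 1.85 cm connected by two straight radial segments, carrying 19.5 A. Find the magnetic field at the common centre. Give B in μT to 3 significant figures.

The radial connectors point toward the centre, so dl × r̂ = 0 and they contribute nothing.
Each semicircle gives μ₀I/(4R): inner arc 6.07×10⁻⁴ T, outer arc 3.31×10⁻⁴ T.
The two arcs carry current in opposite angular senses, so their fields oppose: B = |6.07×10⁻⁴ − 3.31×10⁻⁴| = 2.75×10⁻⁴ T.

B ≈ 275 μT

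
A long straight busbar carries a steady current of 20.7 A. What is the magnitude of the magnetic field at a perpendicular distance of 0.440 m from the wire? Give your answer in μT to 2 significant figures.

B ≈ 9.4 μT

For an infinitely long straight wire, B = μ₀I/(2πd).
B = (4π×10⁻⁷ × 20.7) / (2π × 0.44) = 9.41×10⁻⁶ T.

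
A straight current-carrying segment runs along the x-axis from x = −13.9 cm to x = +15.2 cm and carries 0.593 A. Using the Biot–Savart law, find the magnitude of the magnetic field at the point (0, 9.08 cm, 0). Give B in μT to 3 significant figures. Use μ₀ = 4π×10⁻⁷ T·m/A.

B ≈ 1.11 μT

For a finite straight segment, B = (μ₀I/4πd)(sinθ₁ + sinθ₂), where θ₁, θ₂ are the angles from the perpendicular to each end.
The perpendicular distance is d = 0.0908 m; the end-offsets along the wire are a = 0.139 m and b = 0.152 m.
sinθ₁ = 0.139/√(0.139²+0.0908²) = 0.8372; sinθ₂ = 0.152/√(0.152²+0.0908²) = 0.8585.
B = (4π×10⁻⁷ × 0.593) / (4π × 0.0908) × (0.8372 + 0.8585) = 1.11×10⁻⁶ T.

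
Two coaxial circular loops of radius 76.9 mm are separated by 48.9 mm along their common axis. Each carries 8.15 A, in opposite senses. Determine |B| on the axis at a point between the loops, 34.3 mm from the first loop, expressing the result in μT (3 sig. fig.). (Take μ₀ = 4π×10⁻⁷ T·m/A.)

B ≈ 12.4 μT

Each loop contributes B = μ₀IR²/[2(R²+z²)^(3/2)] on the axis, with z measured from that loop.
Loop 1 (z = 0.0343 m): B₁ = 5.07×10⁻⁵ T. Loop 2 (z = 0.0146 m): B₂ = 6.31×10⁻⁵ T.
The fields oppose: B = |B₁ − B₂| = 1.24×10⁻⁵ T.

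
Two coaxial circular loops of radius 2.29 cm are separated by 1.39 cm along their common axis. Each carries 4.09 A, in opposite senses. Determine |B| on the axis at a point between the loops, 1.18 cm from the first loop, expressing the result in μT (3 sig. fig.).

B ≈ 32.0 μT

Each loop contributes B = μ₀IR²/[2(R²+z²)^(3/2)] on the axis, with z measured from that loop.
Loop 1 (z = 0.0118 m): B₁ = 7.88×10⁻⁵ T. Loop 2 (z = 0.0021 m): B₂ = 1.11×10⁻⁴ T.
The fields oppose: B = |B₁ − B₂| = 3.20×10⁻⁵ T.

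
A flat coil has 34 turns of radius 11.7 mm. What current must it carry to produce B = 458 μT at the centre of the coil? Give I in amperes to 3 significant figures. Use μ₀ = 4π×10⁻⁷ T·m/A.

For an N-turn coil, B = Nμ₀I/(2R) with R = 0.0117 m, so I = 2RB/(Nμ₀) = 2 × 0.0117 × 4.58×10⁻⁴ / (34 × 4π×10⁻⁷) = 0.251 A.

I ≈ 0.251 A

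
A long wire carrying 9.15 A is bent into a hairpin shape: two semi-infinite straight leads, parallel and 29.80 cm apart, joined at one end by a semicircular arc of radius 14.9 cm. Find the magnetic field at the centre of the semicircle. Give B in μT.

B ≈ 31.6 μT

The semicircular arc contributes B_arc = μ₀I·π/(4πR) = μ₀I/(4R) = 1.93×10⁻⁵ T.
Each semi-infinite lead is at perpendicular distance R = 0.149 m from the centre, with the perpendicular foot at its near end, so it contributes μ₀I/(4πR); both point the same way, together 1.23×10⁻⁵ T.
Arc and leads all point the same direction: B = 1.93×10⁻⁵ + 1.23×10⁻⁵ = 3.16×10⁻⁵ T.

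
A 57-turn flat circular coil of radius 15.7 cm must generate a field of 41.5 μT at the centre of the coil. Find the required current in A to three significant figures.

For an N-turn coil, B = Nμ₀I/(2R) with R = 0.157 m, so I = 2RB/(Nμ₀) = 2 × 0.157 × 4.15×10⁻⁵ / (57 × 4π×10⁻⁷) = 0.182 A.

I ≈ 0.182 A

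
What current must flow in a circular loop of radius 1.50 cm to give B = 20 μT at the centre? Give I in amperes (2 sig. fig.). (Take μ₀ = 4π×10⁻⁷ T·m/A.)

I ≈ 0.48 A

At the centre of a circular loop B = μ₀I/(2R), so I = 2RB/μ₀.
With R = 0.015 m, I = 2 × 0.015 × 2.00×10⁻⁵ / (4π×10⁻⁷) = 0.477 A.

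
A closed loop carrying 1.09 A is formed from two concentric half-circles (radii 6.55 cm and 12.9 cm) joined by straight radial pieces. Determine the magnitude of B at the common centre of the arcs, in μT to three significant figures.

B ≈ 2.57 μT

The radial connectors point toward the centre, so dl × r̂ = 0 and they contribute nothing.
Each semicircle gives μ₀I/(4R): inner arc 5.23×10⁻⁶ T, outer arc 2.65×10⁻⁶ T.
The two arcs carry current in opposite angular senses, so their fields oppose: B = |5.23×10⁻⁶ − 2.65×10⁻⁶| = 2.57×10⁻⁶ T.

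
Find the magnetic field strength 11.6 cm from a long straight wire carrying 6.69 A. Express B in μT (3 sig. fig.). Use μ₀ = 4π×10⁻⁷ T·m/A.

For an infinitely long straight wire, B = μ₀I/(2πd).
B = (4π×10⁻⁷ × 6.69) / (2π × 0.116) = 1.15×10⁻⁵ T.

B ≈ 11.5 μT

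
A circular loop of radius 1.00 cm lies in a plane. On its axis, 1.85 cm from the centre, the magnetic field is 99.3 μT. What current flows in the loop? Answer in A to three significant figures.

I ≈ 14.7 A

On the axis of a loop, B = μ₀IR²/[2(R²+z²)^(3/2)], so I = 2B(R²+z²)^(3/2)/(μ₀R²).
R² + z² = 0.0001 + 0.0003423 = 0.0004423 m²; raised to 3/2 gives 9.30×10⁻⁶ m³.
I = 2 × 9.93×10⁻⁵ × 9.30×10⁻⁶ / (1.26×10⁻⁶ × 0.0001) = 14.7 A.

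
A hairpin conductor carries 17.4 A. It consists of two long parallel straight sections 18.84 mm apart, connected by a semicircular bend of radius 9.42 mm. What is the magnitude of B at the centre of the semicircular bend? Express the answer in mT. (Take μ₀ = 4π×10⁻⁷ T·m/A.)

The semicircular arc contributes B_arc = μ₀I·π/(4πR) = μ₀I/(4R) = 5.80×10⁻⁴ T.
Each semi-infinite lead is at perpendicular distance R = 0.00942 m from the centre, with the perpendicular foot at its near end, so it contributes μ₀I/(4πR); both point the same way, together 3.69×10⁻⁴ T.
Arc and leads all point the same direction: B = 5.80×10⁻⁴ + 3.69×10⁻⁴ = 9.50×10⁻⁴ T.

B ≈ 0.950 mT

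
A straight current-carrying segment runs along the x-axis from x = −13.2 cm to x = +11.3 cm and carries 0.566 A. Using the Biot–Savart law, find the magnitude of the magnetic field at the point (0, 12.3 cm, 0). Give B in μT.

For a finite straight segment, B = (μ₀I/4πd)(sinθ₁ + sinθ₂), where θ₁, θ₂ are the angles from the perpendicular to each end.
The perpendicular distance is d = 0.123 m; the end-offsets along the wire are a = 0.132 m and b = 0.113 m.
sinθ₁ = 0.132/√(0.132²+0.123²) = 0.7316; sinθ₂ = 0.113/√(0.113²+0.123²) = 0.6765.
B = (4π×10⁻⁷ × 0.566) / (4π × 0.123) × (0.7316 + 0.6765) = 6.48×10⁻⁷ T.

B ≈ 0.648 μT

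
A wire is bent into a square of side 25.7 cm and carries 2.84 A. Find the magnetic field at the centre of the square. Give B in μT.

B ≈ 12.5 μT

Each side is a finite straight segment at perpendicular distance d = a/(2 tan(π/4)) = 0.1285 m from the centre, with end-angles ±π/4.
One side contributes B₁ = (μ₀I/4πd)·2 sin(π/4) = 3.13×10⁻⁶ T.
All 4 sides add in the same direction: B = 4 × 3.13×10⁻⁶ = 1.25×10⁻⁵ T.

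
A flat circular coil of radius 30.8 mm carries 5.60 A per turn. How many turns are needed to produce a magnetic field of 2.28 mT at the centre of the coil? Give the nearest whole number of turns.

For an N-turn coil, B = Nμ₀I/(2R). A single turn gives B₁ = 1.14×10⁻⁴ T with R = 0.0308 m.
N = B/B₁ = 2.28×10⁻³ / 1.14×10⁻⁴ = 19.96.

N = 20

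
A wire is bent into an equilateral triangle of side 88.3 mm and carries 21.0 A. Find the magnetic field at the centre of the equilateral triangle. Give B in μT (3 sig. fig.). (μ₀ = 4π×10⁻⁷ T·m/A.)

Each side is a finite straight segment at perpendicular distance d = a/(2 tan(π/3)) = 0.02549 m from the centre, with end-angles ±π/3.
One side contributes B₁ = (μ₀I/4πd)·2 sin(π/3) = 1.43×10⁻⁴ T.
All 3 sides add in the same direction: B = 3 × 1.43×10⁻⁴ = 4.28×10⁻⁴ T.

B ≈ 428 μT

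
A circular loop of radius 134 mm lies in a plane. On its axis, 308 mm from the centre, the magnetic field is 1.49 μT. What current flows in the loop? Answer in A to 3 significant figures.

I ≈ 5.00 A

On the axis of a loop, B = μ₀IR²/[2(R²+z²)^(3/2)], so I = 2B(R²+z²)^(3/2)/(μ₀R²).
R² + z² = 0.01796 + 0.09486 = 0.1128 m²; raised to 3/2 gives 3.79×10⁻² m³.
I = 2 × 1.49×10⁻⁶ × 3.79×10⁻² / (1.26×10⁻⁶ × 0.01796) = 5.00 A.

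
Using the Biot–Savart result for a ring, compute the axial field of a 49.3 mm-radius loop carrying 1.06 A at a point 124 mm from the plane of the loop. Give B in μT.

B ≈ 0.681 μT

On the axis of a circular loop, B = μ₀IR² / [2(R²+z²)^(3/2)].
R² + z² = (0.0493)² + (0.124)² = 0.01781 m², and (R²+z²)^(3/2) = 2.38×10⁻³ m³.
B = (4π×10⁻⁷ × 1.06 × 0.00243) / (2 × 2.38×10⁻³) = 6.81×10⁻⁷ T.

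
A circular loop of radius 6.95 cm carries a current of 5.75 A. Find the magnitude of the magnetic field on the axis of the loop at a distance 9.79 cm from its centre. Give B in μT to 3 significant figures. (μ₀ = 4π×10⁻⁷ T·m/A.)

B ≈ 10.1 μT

On the axis of a circular loop, B = μ₀IR² / [2(R²+z²)^(3/2)].
R² + z² = (0.0695)² + (0.0979)² = 0.01441 m², and (R²+z²)^(3/2) = 1.73×10⁻³ m³.
B = (4π×10⁻⁷ × 5.75 × 0.00483) / (2 × 1.73×10⁻³) = 1.01×10⁻⁵ T.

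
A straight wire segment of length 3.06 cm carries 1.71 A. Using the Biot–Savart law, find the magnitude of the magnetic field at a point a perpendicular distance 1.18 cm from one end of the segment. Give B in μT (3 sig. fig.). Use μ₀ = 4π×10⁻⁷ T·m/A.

B ≈ 13.5 μT

For a finite straight segment, B = (μ₀I/4πd)(sinθ₁ + sinθ₂), where θ₁, θ₂ are the angles from the perpendicular to each end.
The perpendicular foot is at one end, so the two end-offsets along the wire are 0 and L = 0.0306 m.
sinθ₁ = 0/√(0²+0.0118²) = 0.0000; sinθ₂ = 0.0306/√(0.0306²+0.0118²) = 0.9330.
B = (4π×10⁻⁷ × 1.71) / (4π × 0.0118) × (0.0000 + 0.9330) = 1.35×10⁻⁵ T.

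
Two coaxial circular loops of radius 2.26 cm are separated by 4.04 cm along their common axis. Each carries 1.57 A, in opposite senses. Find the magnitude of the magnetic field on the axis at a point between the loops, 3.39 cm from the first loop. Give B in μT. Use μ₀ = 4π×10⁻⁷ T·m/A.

B ≈ 31.3 μT

Each loop contributes B = μ₀IR²/[2(R²+z²)^(3/2)] on the axis, with z measured from that loop.
Loop 1 (z = 0.0339 m): B₁ = 7.45×10⁻⁶ T. Loop 2 (z = 0.0065 m): B₂ = 3.87×10⁻⁵ T.
The fields oppose: B = |B₁ − B₂| = 3.13×10⁻⁵ T.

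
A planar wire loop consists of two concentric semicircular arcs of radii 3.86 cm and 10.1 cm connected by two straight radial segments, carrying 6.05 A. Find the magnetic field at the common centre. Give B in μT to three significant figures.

B ≈ 30.4 μT

The radial connectors point toward the centre, so dl × r̂ = 0 and they contribute nothing.
Each semicircle gives μ₀I/(4R): inner arc 4.92×10⁻⁵ T, outer arc 1.88×10⁻⁵ T.
The two arcs carry current in opposite angular senses, so their fields oppose: B = |4.92×10⁻⁵ − 1.88×10⁻⁵| = 3.04×10⁻⁵ T.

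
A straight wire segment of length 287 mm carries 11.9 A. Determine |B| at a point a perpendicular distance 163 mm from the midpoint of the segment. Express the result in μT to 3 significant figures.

B ≈ 9.65 μT

For a finite straight segment, B = (μ₀I/4πd)(sinθ₁ + sinθ₂), where θ₁, θ₂ are the angles from the perpendicular to each end.
The perpendicular from the point meets the wire at its midpoint, so each end is L/2 = 0.1435 m away along the wire.
sinθ₁ = 0.1435/√(0.1435²+0.163²) = 0.6608; sinθ₂ = 0.1435/√(0.1435²+0.163²) = 0.6608.
B = (4π×10⁻⁷ × 11.9) / (4π × 0.163) × (0.6608 + 0.6608) = 9.65×10⁻⁶ T.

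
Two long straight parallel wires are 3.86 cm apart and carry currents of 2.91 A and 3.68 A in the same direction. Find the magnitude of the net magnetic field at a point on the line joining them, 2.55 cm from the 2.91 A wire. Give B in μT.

Each long wire gives B = μ₀I/(2πd). Distances are d₁ = 0.0255 m and d₂ = 0.0131 m.
B₁ = 2.28×10⁻⁵ T, B₂ = 5.62×10⁻⁵ T.
Between parallel currents the two contributions point in opposite directions, so they subtract. B = |B₁ − B₂| = |2.28×10⁻⁵ − 5.62×10⁻⁵| = 3.34×10⁻⁵ T.

B ≈ 33.4 μT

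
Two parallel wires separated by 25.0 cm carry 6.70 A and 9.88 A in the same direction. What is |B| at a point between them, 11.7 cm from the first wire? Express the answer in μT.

B ≈ 3.40 μT

Each long wire gives B = μ₀I/(2πd). Distances are d₁ = 0.117 m and d₂ = 0.133 m.
B₁ = 1.15×10⁻⁵ T, B₂ = 1.49×10⁻⁵ T.
Between parallel currents the two contributions point in opposite directions, so they subtract. B = |B₁ − B₂| = |1.15×10⁻⁵ − 1.49×10⁻⁵| = 3.40×10⁻⁶ T.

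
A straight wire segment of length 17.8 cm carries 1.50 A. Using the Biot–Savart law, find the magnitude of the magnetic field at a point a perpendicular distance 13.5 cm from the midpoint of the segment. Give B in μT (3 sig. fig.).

B ≈ 1.22 μT

For a finite straight segment, B = (μ₀I/4πd)(sinθ₁ + sinθ₂), where θ₁, θ₂ are the angles from the perpendicular to each end.
The perpendicular from the point meets the wire at its midpoint, so each end is L/2 = 0.089 m away along the wire.
sinθ₁ = 0.089/√(0.089²+0.135²) = 0.5504; sinθ₂ = 0.089/√(0.089²+0.135²) = 0.5504.
B = (4π×10⁻⁷ × 1.50) / (4π × 0.135) × (0.5504 + 0.5504) = 1.22×10⁻⁶ T.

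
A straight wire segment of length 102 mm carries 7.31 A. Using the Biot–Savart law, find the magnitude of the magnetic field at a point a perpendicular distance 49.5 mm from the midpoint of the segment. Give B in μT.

B ≈ 21.2 μT

For a finite straight segment, B = (μ₀I/4πd)(sinθ₁ + sinθ₂), where θ₁, θ₂ are the angles from the perpendicular to each end.
The perpendicular from the point meets the wire at its midpoint, so each end is L/2 = 0.051 m away along the wire.
sinθ₁ = 0.051/√(0.051²+0.0495²) = 0.7176; sinθ₂ = 0.051/√(0.051²+0.0495²) = 0.7176.
B = (4π×10⁻⁷ × 7.31) / (4π × 0.0495) × (0.7176 + 0.7176) = 2.12×10⁻⁵ T.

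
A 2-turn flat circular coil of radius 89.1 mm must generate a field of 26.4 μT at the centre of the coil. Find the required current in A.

I ≈ 1.87 A

For an N-turn coil, B = Nμ₀I/(2R) with R = 0.0891 m, so I = 2RB/(Nμ₀) = 2 × 0.0891 × 2.64×10⁻⁵ / (2 × 4π×10⁻⁷) = 1.87 A.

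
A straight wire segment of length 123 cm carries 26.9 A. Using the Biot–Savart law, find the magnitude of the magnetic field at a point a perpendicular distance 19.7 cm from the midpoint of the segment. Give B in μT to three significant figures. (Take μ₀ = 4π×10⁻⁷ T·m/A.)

B ≈ 26.0 μT

For a finite straight segment, B = (μ₀I/4πd)(sinθ₁ + sinθ₂), where θ₁, θ₂ are the angles from the perpendicular to each end.
The perpendicular from the point meets the wire at its midpoint, so each end is L/2 = 0.615 m away along the wire.
sinθ₁ = 0.615/√(0.615²+0.197²) = 0.9523; sinθ₂ = 0.615/√(0.615²+0.197²) = 0.9523.
B = (4π×10⁻⁷ × 26.9) / (4π × 0.197) × (0.9523 + 0.9523) = 2.60×10⁻⁵ T.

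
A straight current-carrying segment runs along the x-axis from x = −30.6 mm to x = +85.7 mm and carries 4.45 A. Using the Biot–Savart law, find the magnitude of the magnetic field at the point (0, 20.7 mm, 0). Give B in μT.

For a finite straight segment, B = (μ₀I/4πd)(sinθ₁ + sinθ₂), where θ₁, θ₂ are the angles from the perpendicular to each end.
The perpendicular distance is d = 0.0207 m; the end-offsets along the wire are a = 0.0306 m and b = 0.0857 m.
sinθ₁ = 0.0306/√(0.0306²+0.0207²) = 0.8283; sinθ₂ = 0.0857/√(0.0857²+0.0207²) = 0.9720.
B = (4π×10⁻⁷ × 4.45) / (4π × 0.0207) × (0.8283 + 0.9720) = 3.87×10⁻⁵ T.

B ≈ 38.7 μT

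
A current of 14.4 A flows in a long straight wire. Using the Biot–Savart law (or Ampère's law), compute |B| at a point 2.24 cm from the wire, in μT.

B ≈ 129 μT

For an infinitely long straight wire, B = μ₀I/(2πd).
B = (4π×10⁻⁷ × 14.4) / (2π × 0.0224) = 1.29×10⁻⁴ T.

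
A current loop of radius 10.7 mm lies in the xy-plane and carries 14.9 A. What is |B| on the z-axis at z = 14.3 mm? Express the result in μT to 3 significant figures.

On the axis of a circular loop, B = μ₀IR² / [2(R²+z²)^(3/2)].
R² + z² = (0.0107)² + (0.0143)² = 0.000319 m², and (R²+z²)^(3/2) = 5.70×10⁻⁶ m³.
B = (4π×10⁻⁷ × 14.9 × 0.0001145) / (2 × 5.70×10⁻⁶) = 1.88×10⁻⁴ T.

B ≈ 188 μT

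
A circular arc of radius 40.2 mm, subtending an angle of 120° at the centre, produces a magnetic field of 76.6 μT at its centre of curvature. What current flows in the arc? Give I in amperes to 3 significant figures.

I ≈ 14.7 A

For a circular arc, B = μ₀Iφ/(4πR) with φ in radians; here φ = 2.094 rad.
So I = 4πRB/(μ₀φ) = 4π × 0.0402 × 7.66×10⁻⁵ / (4π×10⁻⁷ × 2.094) = 14.7 A.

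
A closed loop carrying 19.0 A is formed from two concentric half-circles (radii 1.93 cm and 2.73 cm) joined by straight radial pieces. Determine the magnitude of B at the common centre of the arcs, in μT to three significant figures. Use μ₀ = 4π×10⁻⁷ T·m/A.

B ≈ 90.6 μT

The radial connectors point toward the centre, so dl × r̂ = 0 and they contribute nothing.
Each semicircle gives μ₀I/(4R): inner arc 3.09×10⁻⁴ T, outer arc 2.19×10⁻⁴ T.
The two arcs carry current in opposite angular senses, so their fields oppose: B = |3.09×10⁻⁴ − 2.19×10⁻⁴| = 9.06×10⁻⁵ T.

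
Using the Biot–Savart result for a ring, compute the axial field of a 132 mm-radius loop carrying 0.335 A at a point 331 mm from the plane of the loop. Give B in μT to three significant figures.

On the axis of a circular loop, B = μ₀IR² / [2(R²+z²)^(3/2)].
R² + z² = (0.132)² + (0.331)² = 0.127 m², and (R²+z²)^(3/2) = 4.53×10⁻² m³.
B = (4π×10⁻⁷ × 0.335 × 0.01742) / (2 × 4.53×10⁻²) = 8.10×10⁻⁸ T.

B ≈ 0.0810 μT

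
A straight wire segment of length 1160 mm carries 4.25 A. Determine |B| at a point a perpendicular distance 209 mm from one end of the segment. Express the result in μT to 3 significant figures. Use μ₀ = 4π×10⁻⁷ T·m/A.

B ≈ 2.00 μT

For a finite straight segment, B = (μ₀I/4πd)(sinθ₁ + sinθ₂), where θ₁, θ₂ are the angles from the perpendicular to each end.
The perpendicular foot is at one end, so the two end-offsets along the wire are 0 and L = 1.16 m.
sinθ₁ = 0/√(0²+0.209²) = 0.0000; sinθ₂ = 1.16/√(1.16²+0.209²) = 0.9842.
B = (4π×10⁻⁷ × 4.25) / (4π × 0.209) × (0.0000 + 0.9842) = 2.00×10⁻⁶ T.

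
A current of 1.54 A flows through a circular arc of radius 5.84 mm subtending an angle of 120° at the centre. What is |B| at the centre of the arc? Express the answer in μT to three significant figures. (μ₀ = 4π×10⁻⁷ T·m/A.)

The Biot–Savart field of a circular arc at its centre is B = μ₀Iφ/(4πR), with φ = 2.094 rad.
B = (4π×10⁻⁷ × 1.54 × 2.094) / (4π × 0.00584) = 5.52×10⁻⁵ T.

B ≈ 55.2 μT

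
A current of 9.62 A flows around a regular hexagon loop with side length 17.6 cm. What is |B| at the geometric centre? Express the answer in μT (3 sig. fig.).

B ≈ 37.9 μT

Each side is a finite straight segment at perpendicular distance d = a/(2 tan(π/6)) = 0.1524 m from the centre, with end-angles ±π/6.
One side contributes B₁ = (μ₀I/4πd)·2 sin(π/6) = 6.31×10⁻⁶ T.
All 6 sides add in the same direction: B = 6 × 6.31×10⁻⁶ = 3.79×10⁻⁵ T.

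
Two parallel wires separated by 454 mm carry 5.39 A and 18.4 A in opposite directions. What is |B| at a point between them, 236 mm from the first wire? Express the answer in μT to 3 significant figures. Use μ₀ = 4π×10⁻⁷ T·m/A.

B ≈ 21.4 μT

Each long wire gives B = μ₀I/(2πd). Distances are d₁ = 0.236 m and d₂ = 0.218 m.
B₁ = 4.57×10⁻⁶ T, B₂ = 1.69×10⁻⁵ T.
Between antiparallel currents both contributions point the same way, so they add. B = B₁ + B₂ = 4.57×10⁻⁶ + 1.69×10⁻⁵ = 2.14×10⁻⁵ T.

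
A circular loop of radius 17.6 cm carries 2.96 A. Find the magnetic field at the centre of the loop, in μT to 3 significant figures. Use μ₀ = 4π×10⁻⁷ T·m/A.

B ≈ 10.6 μT

At the centre of a circular loop the Biot–Savart law gives B = μ₀I/(2R).
B = (4π×10⁻⁷ × 2.96) / (2 × 0.176) = 1.06×10⁻⁵ T.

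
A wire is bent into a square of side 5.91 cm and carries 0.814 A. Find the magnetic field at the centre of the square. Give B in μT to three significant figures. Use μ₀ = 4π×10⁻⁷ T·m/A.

Each side is a finite straight segment at perpendicular distance d = a/(2 tan(π/4)) = 0.02955 m from the centre, with end-angles ±π/4.
One side contributes B₁ = (μ₀I/4πd)·2 sin(π/4) = 3.90×10⁻⁶ T.
All 4 sides add in the same direction: B = 4 × 3.90×10⁻⁶ = 1.56×10⁻⁵ T.

B ≈ 15.6 μT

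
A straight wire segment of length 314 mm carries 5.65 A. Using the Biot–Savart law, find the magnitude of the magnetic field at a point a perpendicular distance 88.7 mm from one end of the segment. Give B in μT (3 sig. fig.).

For a finite straight segment, B = (μ₀I/4πd)(sinθ₁ + sinθ₂), where θ₁, θ₂ are the angles from the perpendicular to each end.
The perpendicular foot is at one end, so the two end-offsets along the wire are 0 and L = 0.314 m.
sinθ₁ = 0/√(0²+0.0887²) = 0.0000; sinθ₂ = 0.314/√(0.314²+0.0887²) = 0.9623.
B = (4π×10⁻⁷ × 5.65) / (4π × 0.0887) × (0.0000 + 0.9623) = 6.13×10⁻⁶ T.

B ≈ 6.13 μT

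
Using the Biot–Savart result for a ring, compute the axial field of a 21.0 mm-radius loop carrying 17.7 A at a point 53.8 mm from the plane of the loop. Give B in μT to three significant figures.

B ≈ 25.5 μT

On the axis of a circular loop, B = μ₀IR² / [2(R²+z²)^(3/2)].
R² + z² = (0.021)² + (0.0538)² = 0.003335 m², and (R²+z²)^(3/2) = 1.93×10⁻⁴ m³.
B = (4π×10⁻⁷ × 17.7 × 0.000441) / (2 × 1.93×10⁻⁴) = 2.55×10⁻⁵ T.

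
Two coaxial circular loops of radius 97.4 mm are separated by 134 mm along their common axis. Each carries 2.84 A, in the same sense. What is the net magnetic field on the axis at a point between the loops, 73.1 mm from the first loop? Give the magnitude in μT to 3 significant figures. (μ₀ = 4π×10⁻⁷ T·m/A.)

B ≈ 20.5 μT

Each loop contributes B = μ₀IR²/[2(R²+z²)^(3/2)] on the axis, with z measured from that loop.
Loop 1 (z = 0.0731 m): B₁ = 9.37×10⁻⁶ T. Loop 2 (z = 0.0609 m): B₂ = 1.12×10⁻⁵ T.
The fields add: B = B₁ + B₂ = 2.05×10⁻⁵ T.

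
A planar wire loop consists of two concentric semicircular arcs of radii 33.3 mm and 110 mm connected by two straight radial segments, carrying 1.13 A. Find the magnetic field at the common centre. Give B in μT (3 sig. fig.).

The radial connectors point toward the centre, so dl × r̂ = 0 and they contribute nothing.
Each semicircle gives μ₀I/(4R): inner arc 1.07×10⁻⁵ T, outer arc 3.23×10⁻⁶ T.
The two arcs carry current in opposite angular senses, so their fields oppose: B = |1.07×10⁻⁵ − 3.23×10⁻⁶| = 7.43×10⁻⁶ T.

B ≈ 7.43 μT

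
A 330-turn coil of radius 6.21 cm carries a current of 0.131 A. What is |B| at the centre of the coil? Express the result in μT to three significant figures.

For an N-turn flat coil, B = Nμ₀I/(2R) with R = 0.0621 m.
B = 330 × 1.33×10⁻⁶ T = 4.37×10⁻⁴ T.

B ≈ 437 μT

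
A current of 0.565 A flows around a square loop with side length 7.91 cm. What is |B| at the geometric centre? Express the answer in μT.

Each side is a finite straight segment at perpendicular distance d = a/(2 tan(π/4)) = 0.03955 m from the centre, with end-angles ±π/4.
One side contributes B₁ = (μ₀I/4πd)·2 sin(π/4) = 2.02×10⁻⁶ T.
All 4 sides add in the same direction: B = 4 × 2.02×10⁻⁶ = 8.08×10⁻⁶ T.

B ≈ 8.08 μT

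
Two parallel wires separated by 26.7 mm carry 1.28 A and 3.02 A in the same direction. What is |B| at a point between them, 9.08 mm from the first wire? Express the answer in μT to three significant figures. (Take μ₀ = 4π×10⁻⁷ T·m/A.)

Each long wire gives B = μ₀I/(2πd). Distances are d₁ = 0.00908 m and d₂ = 0.01762 m.
B₁ = 2.82×10⁻⁵ T, B₂ = 3.43×10⁻⁵ T.
Between parallel currents the two contributions point in opposite directions, so they subtract. B = |B₁ − B₂| = |2.82×10⁻⁵ − 3.43×10⁻⁵| = 6.09×10⁻⁶ T.

B ≈ 6.09 μT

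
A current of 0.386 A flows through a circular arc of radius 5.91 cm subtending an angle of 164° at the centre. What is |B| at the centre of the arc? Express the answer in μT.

B ≈ 1.87 μT

The Biot–Savart field of a circular arc at its centre is B = μ₀Iφ/(4πR), with φ = 2.862 rad.
B = (4π×10⁻⁷ × 0.386 × 2.862) / (4π × 0.0591) = 1.87×10⁻⁶ T.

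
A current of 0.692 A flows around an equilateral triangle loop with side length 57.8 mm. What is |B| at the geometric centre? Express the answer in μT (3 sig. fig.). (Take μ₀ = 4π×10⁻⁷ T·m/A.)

B ≈ 21.6 μT

Each side is a finite straight segment at perpendicular distance d = a/(2 tan(π/3)) = 0.01669 m from the centre, with end-angles ±π/3.
One side contributes B₁ = (μ₀I/4πd)·2 sin(π/3) = 7.18×10⁻⁶ T.
All 3 sides add in the same direction: B = 3 × 7.18×10⁻⁶ = 2.16×10⁻⁵ T.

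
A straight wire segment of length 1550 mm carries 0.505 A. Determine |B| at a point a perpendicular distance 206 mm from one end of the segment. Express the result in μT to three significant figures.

For a finite straight segment, B = (μ₀I/4πd)(sinθ₁ + sinθ₂), where θ₁, θ₂ are the angles from the perpendicular to each end.
The perpendicular foot is at one end, so the two end-offsets along the wire are 0 and L = 1.55 m.
sinθ₁ = 0/√(0²+0.206²) = 0.0000; sinθ₂ = 1.55/√(1.55²+0.206²) = 0.9913.
B = (4π×10⁻⁷ × 0.505) / (4π × 0.206) × (0.0000 + 0.9913) = 2.43×10⁻⁷ T.

B ≈ 0.243 μT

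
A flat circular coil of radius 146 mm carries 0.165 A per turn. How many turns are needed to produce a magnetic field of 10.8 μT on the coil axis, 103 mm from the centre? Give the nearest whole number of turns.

N = 28

For an N-turn coil, B = Nμ₀IR²/[2(R²+z²)^(3/2)]. A single turn gives B₁ = 3.87×10⁻⁷ T with R = 0.146 m, z = 0.103 m.
N = B/B₁ = 1.08×10⁻⁵ / 3.87×10⁻⁷ = 27.88.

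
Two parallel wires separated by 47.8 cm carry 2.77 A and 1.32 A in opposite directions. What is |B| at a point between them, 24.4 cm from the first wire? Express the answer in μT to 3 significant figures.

B ≈ 3.40 μT

Each long wire gives B = μ₀I/(2πd). Distances are d₁ = 0.244 m and d₂ = 0.234 m.
B₁ = 2.27×10⁻⁶ T, B₂ = 1.13×10⁻⁶ T.
Between antiparallel currents both contributions point the same way, so they add. B = B₁ + B₂ = 2.27×10⁻⁶ + 1.13×10⁻⁶ = 3.40×10⁻⁶ T.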